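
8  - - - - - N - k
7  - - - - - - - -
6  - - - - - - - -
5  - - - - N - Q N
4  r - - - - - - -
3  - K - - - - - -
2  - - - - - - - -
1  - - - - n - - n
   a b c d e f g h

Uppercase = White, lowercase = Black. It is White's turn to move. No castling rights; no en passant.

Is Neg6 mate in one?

no

After Neg6: black king on h8; in check: yes, from the white knight on g6.
Black has 1 legal reply: Kg8.
In check but a legal move exists → not checkmate.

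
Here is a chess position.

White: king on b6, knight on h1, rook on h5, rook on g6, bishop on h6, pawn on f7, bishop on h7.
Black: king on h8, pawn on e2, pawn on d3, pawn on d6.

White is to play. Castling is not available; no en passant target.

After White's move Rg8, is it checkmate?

After Rg8: black king on h8; in check: yes, from the white rook on g8.
Black has 1 legal reply: Kxh7.
In check but a legal move exists → not checkmate.

no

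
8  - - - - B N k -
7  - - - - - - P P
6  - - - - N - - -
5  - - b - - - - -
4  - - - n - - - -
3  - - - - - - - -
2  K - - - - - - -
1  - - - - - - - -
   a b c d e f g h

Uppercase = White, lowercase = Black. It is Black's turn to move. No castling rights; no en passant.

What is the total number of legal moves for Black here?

Black to move; king on g8.
In check: yes, from the white pawn on h7.
Legal moves: none.
Count: 0.

0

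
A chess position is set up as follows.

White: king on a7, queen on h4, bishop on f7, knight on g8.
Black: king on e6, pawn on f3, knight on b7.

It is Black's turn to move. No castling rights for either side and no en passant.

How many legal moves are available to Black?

5

Black to move; king on e6.
In check: yes, from the white bishop on f7.
Legal moves: Kxf7, Kd7, Kd6, Kf5, Ke5.
Count: 5.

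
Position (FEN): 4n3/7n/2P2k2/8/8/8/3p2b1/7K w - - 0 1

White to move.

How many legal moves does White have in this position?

3

White to move; king on h1.
In check: yes, from the black bishop on g2.
Legal moves: Kh2, Kxg2, Kg1.
Count: 3.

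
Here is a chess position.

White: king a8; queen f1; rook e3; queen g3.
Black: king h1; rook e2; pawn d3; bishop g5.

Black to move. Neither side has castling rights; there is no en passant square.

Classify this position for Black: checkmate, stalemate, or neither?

checkmate

Black to move; black king on h1.
In check: yes, from the white queen on f1.
King squares — g1: attacked by Qf1; g2: attacked by Qf1; h2: attacked by Qg3.
Legal moves for Black: none.
In check with no legal moves → checkmate.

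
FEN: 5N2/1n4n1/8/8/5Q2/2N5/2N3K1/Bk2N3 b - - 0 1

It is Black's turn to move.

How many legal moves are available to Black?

Black to move; king on b1.
In check: yes, from the white knight on c3.
Legal moves: none.
Count: 0.

0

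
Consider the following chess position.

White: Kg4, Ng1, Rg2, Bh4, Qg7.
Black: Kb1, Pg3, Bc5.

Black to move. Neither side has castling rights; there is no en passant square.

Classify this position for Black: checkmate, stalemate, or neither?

neither

Black to move; black king on b1.
In check: no.
Legal moves for Black: Bf8, Be7, Ba7, Bd6, Bb6, Bd4, Bb4, Be3, Ba3, Bf2, Bxg1, Kc1.
Black has 12 legal moves and is not in check → neither.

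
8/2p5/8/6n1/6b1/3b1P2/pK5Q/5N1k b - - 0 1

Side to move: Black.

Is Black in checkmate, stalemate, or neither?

checkmate

Black to move; black king on h1.
In check: yes, from the white queen on h2.
King squares — g1: attacked by Qh2; g2: attacked by Qh2; h2: attacked by Nf1.
Legal moves for Black: none.
In check with no legal moves → checkmate.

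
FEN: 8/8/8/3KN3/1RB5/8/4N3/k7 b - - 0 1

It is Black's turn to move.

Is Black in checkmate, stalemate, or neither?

Black to move; black king on a1.
In check: no.
King squares — b1: attacked by Rb4; a2: attacked by Bc4; b2: attacked by Rb4.
Legal moves for Black: none.
Not in check and no legal moves → stalemate.

stalemate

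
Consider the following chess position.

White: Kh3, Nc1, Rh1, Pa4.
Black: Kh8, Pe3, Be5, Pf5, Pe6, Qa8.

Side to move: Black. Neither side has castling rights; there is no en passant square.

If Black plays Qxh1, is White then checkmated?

After Qxh1: white king on h3; in check: yes, from the black queen on h1.
King squares — g2: attacked by Qh1; h2: attacked by Qh1; g3: attacked by Be5; g4: attacked by Pf5; h4: attacked by Qh1.
White has no legal moves → checkmate.

yes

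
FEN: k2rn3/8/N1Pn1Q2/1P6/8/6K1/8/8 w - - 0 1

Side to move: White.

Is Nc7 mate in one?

no

After Nc7: black king on a8; in check: yes, from the white knight on c7.
Black has 3 legal replies: Kb8, Ka7, Nxc7.
In check but a legal move exists → not checkmate.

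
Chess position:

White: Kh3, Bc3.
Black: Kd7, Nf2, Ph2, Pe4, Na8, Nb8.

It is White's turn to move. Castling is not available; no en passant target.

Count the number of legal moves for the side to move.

4

White to move; king on h3.
In check: yes, from the black knight on f2.
Legal moves: Kh4, Kg3, Kxh2, Kg2.
Count: 4.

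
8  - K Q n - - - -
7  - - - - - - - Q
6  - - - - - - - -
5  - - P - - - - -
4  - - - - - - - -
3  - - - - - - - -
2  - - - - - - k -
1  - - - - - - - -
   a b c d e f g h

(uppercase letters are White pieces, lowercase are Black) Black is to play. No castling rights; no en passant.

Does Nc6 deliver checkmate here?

After Nc6: white king on b8; in check: yes, from the black knight on c6.
White has 4 legal replies: Ka8, Kc7, Kb7, Qxc6+.
In check but a legal move exists → not checkmate.

no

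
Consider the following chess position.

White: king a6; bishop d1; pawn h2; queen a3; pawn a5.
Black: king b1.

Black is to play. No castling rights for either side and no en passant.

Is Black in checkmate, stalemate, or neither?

Black to move; black king on b1.
In check: no.
King squares — a1: attacked by Qa3; c1: attacked by Qa3; a2: attacked by Qa3; b2: attacked by Qa3; c2: attacked by Bd1.
Legal moves for Black: none.
Not in check and no legal moves → stalemate.

stalemate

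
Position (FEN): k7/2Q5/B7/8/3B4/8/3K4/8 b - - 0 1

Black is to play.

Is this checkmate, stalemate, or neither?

Black to move; black king on a8.
In check: no.
King squares — a7: attacked by Bd4; b7: attacked by Ba6; b8: attacked by Qc7.
Legal moves for Black: none.
Not in check and no legal moves → stalemate.

stalemate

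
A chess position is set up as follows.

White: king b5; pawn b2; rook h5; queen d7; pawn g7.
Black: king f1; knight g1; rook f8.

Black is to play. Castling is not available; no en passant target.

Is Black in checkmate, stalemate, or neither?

neither

Black to move; black king on f1.
In check: no.
Legal moves for Black include: Rh8, Rg8, Re8, Rd8, Rc8, Rb8+, Ra8, Rf7, Rf6, Rf5+, Rf4, Rf3, Rf2, Nh3, Nf3, Ne2, Kg2, Kf2, ... (list truncated; more exist).
Black has legal moves and is not in check → neither.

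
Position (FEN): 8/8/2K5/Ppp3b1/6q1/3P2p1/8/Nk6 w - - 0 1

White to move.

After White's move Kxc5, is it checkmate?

no

After Kxc5: black king on b1; in check: no.
Black is not in check, so this cannot be checkmate.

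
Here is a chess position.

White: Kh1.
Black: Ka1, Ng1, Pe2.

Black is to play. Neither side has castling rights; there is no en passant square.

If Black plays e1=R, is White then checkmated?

no

After e1=R: white king on h1; in check: no.
White is not in check, so this cannot be checkmate.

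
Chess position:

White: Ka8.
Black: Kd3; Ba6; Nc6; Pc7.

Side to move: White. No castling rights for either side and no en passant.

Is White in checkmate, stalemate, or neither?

White to move; white king on a8.
In check: no.
King squares — a7: attacked by Nc6; b7: attacked by Ba6; b8: attacked by Nc6.
Legal moves for White: none.
Not in check and no legal moves → stalemate.

stalemate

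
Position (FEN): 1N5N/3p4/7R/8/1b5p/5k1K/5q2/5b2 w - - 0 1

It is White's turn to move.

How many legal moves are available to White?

White to move; king on h3.
In check: yes, from the black bishop on f1.
Legal moves: none.
Count: 0.

0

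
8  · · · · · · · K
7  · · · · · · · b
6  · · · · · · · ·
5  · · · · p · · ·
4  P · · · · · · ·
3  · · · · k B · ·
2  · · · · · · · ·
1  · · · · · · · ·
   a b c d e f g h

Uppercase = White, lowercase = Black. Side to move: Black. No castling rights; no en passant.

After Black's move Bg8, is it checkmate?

no

After Bg8: white king on h8; in check: no.
White is not in check, so this cannot be checkmate.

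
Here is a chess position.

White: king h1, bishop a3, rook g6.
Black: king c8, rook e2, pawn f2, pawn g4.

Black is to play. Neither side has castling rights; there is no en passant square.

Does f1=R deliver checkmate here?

After f1=R: white king on h1; in check: yes, from the black rook on f1.
King squares — g1: attacked by Rf1; g2: attacked by Re2; h2: attacked by Re2.
White has no legal moves → checkmate.

yes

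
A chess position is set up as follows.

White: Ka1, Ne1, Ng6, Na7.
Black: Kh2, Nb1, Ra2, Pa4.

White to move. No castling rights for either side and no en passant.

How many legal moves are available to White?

2

White to move; king on a1.
In check: yes, from the black rook on a2.
Legal moves: Kxa2, Kxb1.
Count: 2.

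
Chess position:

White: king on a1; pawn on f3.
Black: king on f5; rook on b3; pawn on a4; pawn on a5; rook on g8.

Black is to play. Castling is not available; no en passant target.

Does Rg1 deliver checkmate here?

After Rg1: white king on a1; in check: yes, from the black rook on g1.
White has 1 legal reply: Ka2.
In check but a legal move exists → not checkmate.

no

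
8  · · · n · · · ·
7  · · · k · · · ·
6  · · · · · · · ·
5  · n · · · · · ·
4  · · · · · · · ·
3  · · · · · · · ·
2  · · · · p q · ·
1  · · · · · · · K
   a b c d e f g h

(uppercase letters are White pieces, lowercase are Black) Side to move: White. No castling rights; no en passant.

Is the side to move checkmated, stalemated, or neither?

White to move; white king on h1.
In check: no.
King squares — g1: attacked by Qf2; g2: attacked by Qf2; h2: attacked by Qf2.
Legal moves for White: none.
Not in check and no legal moves → stalemate.

stalemate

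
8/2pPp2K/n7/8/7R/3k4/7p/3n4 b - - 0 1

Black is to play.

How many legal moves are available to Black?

20

Black to move; king on d3.
In check: no.
Legal moves: Nb8, Nc5, Nb4, Ke3, Kc3, Ke2, Kd2, Kc2, Ne3, Nc3, Nf2, Nb2, e6, c6, h1=Q, h1=R, h1=B, h1=N, e5, c5.
Count: 20.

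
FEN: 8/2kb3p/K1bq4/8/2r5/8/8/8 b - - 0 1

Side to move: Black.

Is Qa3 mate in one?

After Qa3: white king on a6; in check: yes, from the black queen on a3.
King squares — a5: attacked by Qa3; b5: attacked by Bc6; b6: attacked by Kc7; a7: attacked by Qa3; b7: attacked by Bc6.
White has no legal moves → checkmate.

yes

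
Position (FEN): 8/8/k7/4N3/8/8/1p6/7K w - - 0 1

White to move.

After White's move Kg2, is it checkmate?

After Kg2: black king on a6; in check: no.
Black is not in check, so this cannot be checkmate.

no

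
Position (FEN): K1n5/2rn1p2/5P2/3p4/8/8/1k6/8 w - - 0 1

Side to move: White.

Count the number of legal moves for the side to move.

White to move; king on a8.
In check: no.
Legal moves: none.
Count: 0.

0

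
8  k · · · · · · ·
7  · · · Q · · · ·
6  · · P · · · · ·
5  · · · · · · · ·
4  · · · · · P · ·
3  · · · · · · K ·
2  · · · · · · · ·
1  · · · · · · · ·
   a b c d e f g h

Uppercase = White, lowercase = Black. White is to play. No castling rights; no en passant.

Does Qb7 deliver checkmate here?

yes

After Qb7: black king on a8; in check: yes, from the white queen on b7.
King squares — a7: attacked by Qb7; b7: attacked by Pc6; b8: attacked by Qb7.
Black has no legal moves → checkmate.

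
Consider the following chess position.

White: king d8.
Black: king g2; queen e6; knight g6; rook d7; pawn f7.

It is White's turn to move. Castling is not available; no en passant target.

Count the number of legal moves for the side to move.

1

White to move; king on d8.
In check: yes, from the black rook on d7.
Legal moves: Kc8.
Count: 1.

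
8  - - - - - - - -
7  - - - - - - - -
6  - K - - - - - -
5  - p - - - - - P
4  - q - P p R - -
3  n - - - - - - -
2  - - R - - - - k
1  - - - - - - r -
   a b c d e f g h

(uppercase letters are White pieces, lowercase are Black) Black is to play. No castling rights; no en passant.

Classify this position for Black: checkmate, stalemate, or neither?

Black to move; black king on h2.
In check: yes, from the white rook on c2.
Legal moves for Black: Kh3, Kg3, Kh1, Qd2, Nxc2, Rg2.
Black is in check but has 6 legal moves → neither.

neither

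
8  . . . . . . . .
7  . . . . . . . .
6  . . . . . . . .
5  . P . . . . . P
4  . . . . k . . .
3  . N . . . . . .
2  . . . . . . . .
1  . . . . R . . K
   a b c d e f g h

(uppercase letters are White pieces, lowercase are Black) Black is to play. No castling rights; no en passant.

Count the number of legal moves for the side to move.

Black to move; king on e4.
In check: yes, from the white rook on e1.
Legal moves: Kf5, Kd5, Kf4, Kf3, Kd3.
Count: 5.

5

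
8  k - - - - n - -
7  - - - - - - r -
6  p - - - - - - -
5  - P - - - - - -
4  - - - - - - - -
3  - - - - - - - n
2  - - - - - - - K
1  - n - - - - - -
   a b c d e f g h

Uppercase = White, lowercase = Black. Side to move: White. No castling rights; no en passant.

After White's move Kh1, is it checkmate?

After Kh1: black king on a8; in check: no.
Black is not in check, so this cannot be checkmate.

no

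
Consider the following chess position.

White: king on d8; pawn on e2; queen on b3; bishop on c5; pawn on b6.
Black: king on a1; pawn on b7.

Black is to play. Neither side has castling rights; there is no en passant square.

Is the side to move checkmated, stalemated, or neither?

Black to move; black king on a1.
In check: no.
King squares — b1: attacked by Qb3; a2: attacked by Qb3; b2: attacked by Qb3.
Legal moves for Black: none.
Not in check and no legal moves → stalemate.

stalemate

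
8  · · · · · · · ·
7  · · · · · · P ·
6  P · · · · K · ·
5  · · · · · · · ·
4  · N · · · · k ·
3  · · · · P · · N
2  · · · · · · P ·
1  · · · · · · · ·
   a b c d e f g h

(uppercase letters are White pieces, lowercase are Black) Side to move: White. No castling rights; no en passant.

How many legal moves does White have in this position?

21

White to move; king on f6.
In check: no.
Legal moves: Kf7, Ke7, Kg6, Ke6, Ke5, Nc6, Nd5, Nd3, Nc2, Na2, Ng5, Nf4, Nf2+, Ng1, g8=Q+, g8=R+, g8=B, g8=N, a7, e4, g3.
Count: 21.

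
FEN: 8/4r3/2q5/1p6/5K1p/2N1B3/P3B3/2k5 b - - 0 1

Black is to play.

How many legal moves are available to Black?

3

Black to move; king on c1.
In check: yes, from the white bishop on e3.
Legal moves: Kc2, Kb2, Rxe3.
Count: 3.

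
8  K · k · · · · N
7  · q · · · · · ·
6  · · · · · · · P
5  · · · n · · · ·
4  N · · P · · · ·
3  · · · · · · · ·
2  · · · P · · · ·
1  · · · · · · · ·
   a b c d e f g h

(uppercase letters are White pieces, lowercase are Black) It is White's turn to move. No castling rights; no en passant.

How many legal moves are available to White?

White to move; king on a8.
In check: yes, from the black queen on b7.
Legal moves: none.
Count: 0.

0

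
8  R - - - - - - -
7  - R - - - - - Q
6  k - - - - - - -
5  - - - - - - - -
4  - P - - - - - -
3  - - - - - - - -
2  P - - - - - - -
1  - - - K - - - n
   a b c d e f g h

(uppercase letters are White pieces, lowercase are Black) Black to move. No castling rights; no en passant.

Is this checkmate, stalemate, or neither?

Black to move; black king on a6.
In check: yes, from the white rook on a8.
King squares — a5: attacked by Pb4; b5: attacked by Rb7; b6: attacked by Rb7; a7: attacked by Rb7; b7: attacked by Qh7.
Legal moves for Black: none.
In check with no legal moves → checkmate.

checkmate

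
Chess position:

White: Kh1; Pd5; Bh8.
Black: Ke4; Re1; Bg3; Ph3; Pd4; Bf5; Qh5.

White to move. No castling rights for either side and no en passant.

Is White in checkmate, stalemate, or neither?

White to move; white king on h1.
In check: yes, from the black rook on e1.
King squares — g1: attacked by Re1; g2: attacked by Ph3; h2: attacked by Bg3.
Legal moves for White: none.
In check with no legal moves → checkmate.

checkmate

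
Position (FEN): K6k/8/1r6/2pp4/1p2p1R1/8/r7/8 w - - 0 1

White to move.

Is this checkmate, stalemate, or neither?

checkmate

White to move; white king on a8.
In check: yes, from the black rook on a2.
King squares — a7: attacked by Ra2; b7: attacked by Rb6; b8: attacked by Rb6.
Legal moves for White: none.
In check with no legal moves → checkmate.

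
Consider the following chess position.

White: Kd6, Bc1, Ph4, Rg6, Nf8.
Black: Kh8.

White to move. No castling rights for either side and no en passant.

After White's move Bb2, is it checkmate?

yes

After Bb2: black king on h8; in check: yes, from the white bishop on b2.
King squares — g7: attacked by Bb2; h7: attacked by Nf8; g8: attacked by Rg6.
Black has no legal moves → checkmate.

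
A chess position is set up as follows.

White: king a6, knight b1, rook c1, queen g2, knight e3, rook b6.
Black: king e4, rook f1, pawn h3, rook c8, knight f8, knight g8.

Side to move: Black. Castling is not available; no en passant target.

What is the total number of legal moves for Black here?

Black to move; king on e4.
In check: yes, from the white queen on g2.
Legal moves: Ke5, Kf4, Kd4, Kxe3, Kd3, Rf3, hxg2.
Count: 7.

7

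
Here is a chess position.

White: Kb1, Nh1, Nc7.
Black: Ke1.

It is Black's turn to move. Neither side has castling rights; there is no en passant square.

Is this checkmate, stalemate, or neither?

neither

Black to move; black king on e1.
In check: no.
Legal moves for Black: Ke2, Kd2, Kf1, Kd1.
Black has 4 legal moves and is not in check → neither.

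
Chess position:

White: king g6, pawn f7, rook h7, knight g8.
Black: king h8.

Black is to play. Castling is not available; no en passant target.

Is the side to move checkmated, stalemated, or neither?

Black to move; black king on h8.
In check: yes, from the white rook on h7.
King squares — g7: attacked by Kg6; h7: attacked by Kg6; g8: attacked by Pf7.
Legal moves for Black: none.
In check with no legal moves → checkmate.

checkmate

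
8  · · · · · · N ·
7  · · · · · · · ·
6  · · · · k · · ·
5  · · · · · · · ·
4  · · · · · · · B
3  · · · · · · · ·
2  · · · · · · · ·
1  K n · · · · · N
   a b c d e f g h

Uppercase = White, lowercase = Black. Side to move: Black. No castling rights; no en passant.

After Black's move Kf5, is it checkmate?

After Kf5: white king on a1; in check: no.
White is not in check, so this cannot be checkmate.

no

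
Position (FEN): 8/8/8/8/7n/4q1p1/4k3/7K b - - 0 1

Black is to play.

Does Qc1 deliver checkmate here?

After Qc1: white king on h1; in check: yes, from the black queen on c1.
King squares — g1: attacked by Qc1; g2: attacked by Nh4; h2: attacked by Pg3.
White has no legal moves → checkmate.

yes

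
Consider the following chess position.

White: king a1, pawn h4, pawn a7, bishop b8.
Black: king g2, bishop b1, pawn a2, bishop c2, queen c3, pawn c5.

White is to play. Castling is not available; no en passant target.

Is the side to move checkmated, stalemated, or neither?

checkmate

White to move; white king on a1.
In check: yes, from the black queen on c3.
King squares — b1: attacked by Pa2; a2: attacked by Bb1; b2: attacked by Qc3.
Legal moves for White: none.
In check with no legal moves → checkmate.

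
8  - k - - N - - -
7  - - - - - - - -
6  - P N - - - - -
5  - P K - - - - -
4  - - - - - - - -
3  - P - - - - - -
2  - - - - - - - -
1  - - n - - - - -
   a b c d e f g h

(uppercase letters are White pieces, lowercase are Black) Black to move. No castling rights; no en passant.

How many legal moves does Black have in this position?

Black to move; king on b8.
In check: yes, from the white knight on c6.
Legal moves: Kc8, Ka8, Kb7.
Count: 3.

3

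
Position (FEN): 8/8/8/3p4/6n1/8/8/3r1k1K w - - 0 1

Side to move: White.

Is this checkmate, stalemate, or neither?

stalemate

White to move; white king on h1.
In check: no.
King squares — g1: attacked by Kf1; g2: attacked by Kf1; h2: attacked by Ng4.
Legal moves for White: none.
Not in check and no legal moves → stalemate.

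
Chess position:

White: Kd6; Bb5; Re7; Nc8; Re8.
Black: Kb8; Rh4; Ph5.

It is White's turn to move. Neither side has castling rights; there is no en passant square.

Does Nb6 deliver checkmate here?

yes

After Nb6: black king on b8; in check: yes, from the white rook on e8.
King squares — a7: attacked by Re7; b7: attacked by Re7; c7: attacked by Kd6; a8: attacked by Nb6; c8: attacked by Nb6.
Black has no legal moves → checkmate.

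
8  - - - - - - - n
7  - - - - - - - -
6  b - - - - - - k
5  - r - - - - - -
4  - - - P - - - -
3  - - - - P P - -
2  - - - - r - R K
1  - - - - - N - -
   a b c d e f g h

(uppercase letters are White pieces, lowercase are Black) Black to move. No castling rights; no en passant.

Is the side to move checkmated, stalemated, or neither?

Black to move; black king on h6.
In check: no.
Legal moves for Black include: Nf7, Ng6, Kh7, Kh5, Bc8, Bb7, Rb8, Rb7, Rb6, Rh5+, Rg5, Rf5, Re5, Rd5, Rc5, Ra5, Rb4, Rb3, ... (list truncated; more exist).
Black has legal moves and is not in check → neither.

neither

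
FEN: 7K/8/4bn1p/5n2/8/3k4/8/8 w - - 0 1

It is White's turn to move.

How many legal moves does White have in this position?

White to move; king on h8.
In check: no.
Legal moves: none.
Count: 0.

0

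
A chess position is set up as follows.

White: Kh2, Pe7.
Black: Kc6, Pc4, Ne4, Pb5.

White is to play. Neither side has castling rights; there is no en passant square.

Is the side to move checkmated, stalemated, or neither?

neither

White to move; white king on h2.
In check: no.
Legal moves for White: Kh3, Kg2, Kh1, Kg1, e8=Q+, e8=R, e8=B+, e8=N.
White has 8 legal moves and is not in check → neither.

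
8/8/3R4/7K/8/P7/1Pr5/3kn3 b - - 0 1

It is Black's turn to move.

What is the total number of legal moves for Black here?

Black to move; king on d1.
In check: yes, from the white rook on d6.
Legal moves: Ke2, Kc1, Rd2, Nd3.
Count: 4.

4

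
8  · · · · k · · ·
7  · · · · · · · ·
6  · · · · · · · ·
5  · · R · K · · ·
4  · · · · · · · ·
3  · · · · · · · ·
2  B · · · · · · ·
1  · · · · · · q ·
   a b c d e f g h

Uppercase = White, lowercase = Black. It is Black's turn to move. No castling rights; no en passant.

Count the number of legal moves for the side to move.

23

Black to move; king on e8.
In check: no.
Legal moves: Kf8, Kd8, Ke7, Kd7, Qg8, Qg7+, Qg6, Qg5+, Qxc5+, Qg4, Qd4+, Qg3+, Qe3+, Qh2+, Qg2, Qf2, Qh1, Qf1, Qe1+, Qd1, Qc1, Qb1, Qa1+.
Count: 23.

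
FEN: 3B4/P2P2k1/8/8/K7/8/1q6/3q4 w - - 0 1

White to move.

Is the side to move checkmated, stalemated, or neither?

White to move; white king on a4.
In check: yes, from the black queen on d1.
King squares — a3: attacked by Qb2; b3: attacked by Qd1; b4: attacked by Qb2; a5: available; b5: attacked by Qb2.
Legal moves for White: Ka5.
White is in check but has 1 legal move → neither.

neither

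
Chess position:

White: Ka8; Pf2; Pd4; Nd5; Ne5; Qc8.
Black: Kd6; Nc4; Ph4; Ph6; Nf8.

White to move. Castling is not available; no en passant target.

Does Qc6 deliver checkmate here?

yes

After Qc6: black king on d6; in check: yes, from the white queen on c6.
King squares — c5: attacked by Pd4; d5: attacked by Qc6; e5: attacked by Pd4; c6: attacked by Ne5; e6: attacked by Qc6; c7: attacked by Nd5; d7: attacked by Ne5; e7: attacked by Nd5.
Black has no legal moves → checkmate.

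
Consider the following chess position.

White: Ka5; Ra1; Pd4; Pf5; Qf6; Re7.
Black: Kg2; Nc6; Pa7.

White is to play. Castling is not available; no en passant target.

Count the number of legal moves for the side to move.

4

White to move; king on a5.
In check: yes, from the black knight on c6.
Legal moves: Ka6, Kb5, Ka4, Qxc6+.
Count: 4.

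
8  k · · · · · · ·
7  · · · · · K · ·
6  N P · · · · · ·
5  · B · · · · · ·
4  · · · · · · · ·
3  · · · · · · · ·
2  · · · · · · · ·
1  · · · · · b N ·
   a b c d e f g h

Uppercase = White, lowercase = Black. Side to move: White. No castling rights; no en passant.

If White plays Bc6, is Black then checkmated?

yes

After Bc6: black king on a8; in check: yes, from the white bishop on c6.
King squares — a7: attacked by Pb6; b7: attacked by Bc6; b8: attacked by Na6.
Black has no legal moves → checkmate.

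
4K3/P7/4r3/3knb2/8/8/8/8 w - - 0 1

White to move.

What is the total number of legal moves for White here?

White to move; king on e8.
In check: yes, from the black rook on e6.
Legal moves: Kf8, Kd8.
Count: 2.

2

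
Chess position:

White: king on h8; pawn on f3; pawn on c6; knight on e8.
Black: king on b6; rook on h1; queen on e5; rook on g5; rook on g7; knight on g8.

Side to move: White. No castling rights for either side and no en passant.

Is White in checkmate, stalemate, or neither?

checkmate

White to move; white king on h8.
In check: yes, from the black rook on h1.
King squares — g7: attacked by Qe5; h7: attacked by Rh1; g8: attacked by Rg7.
Legal moves for White: none.
In check with no legal moves → checkmate.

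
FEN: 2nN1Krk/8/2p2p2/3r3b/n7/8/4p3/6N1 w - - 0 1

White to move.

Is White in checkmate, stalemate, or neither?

White to move; white king on f8.
In check: yes, from the black rook on g8.
King squares — e7: attacked by Nc8; f7: attacked by Bh5; g7: attacked by Rg8; e8: attacked by Bh5; g8: attacked by Kh8.
Legal moves for White: none.
In check with no legal moves → checkmate.

checkmate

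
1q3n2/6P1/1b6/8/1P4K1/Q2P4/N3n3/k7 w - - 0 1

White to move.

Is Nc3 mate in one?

yes

After Nc3: black king on a1; in check: yes, from the white queen on a3.
King squares — b1: attacked by Nc3; a2: attacked by Qa3; b2: attacked by Qa3.
Black has no legal moves → checkmate.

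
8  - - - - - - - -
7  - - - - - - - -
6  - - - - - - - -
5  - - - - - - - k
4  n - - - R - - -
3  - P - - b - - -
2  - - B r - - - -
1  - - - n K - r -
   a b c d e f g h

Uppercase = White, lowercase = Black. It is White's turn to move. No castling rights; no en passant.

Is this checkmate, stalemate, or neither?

checkmate

White to move; white king on e1.
In check: yes, from the black rook on g1.
King squares — d1: attacked by Rg1; f1: attacked by Rg1; d2: attacked by Be3; e2: attacked by Rd2; f2: attacked by Nd1.
Legal moves for White: none.
In check with no legal moves → checkmate.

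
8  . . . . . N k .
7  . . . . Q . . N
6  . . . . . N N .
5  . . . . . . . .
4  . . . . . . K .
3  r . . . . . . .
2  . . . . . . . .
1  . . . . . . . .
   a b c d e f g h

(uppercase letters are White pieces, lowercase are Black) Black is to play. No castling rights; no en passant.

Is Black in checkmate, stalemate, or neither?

checkmate

Black to move; black king on g8.
In check: yes, from the white knight on f6.
King squares — f7: attacked by Qe7; g7: attacked by Qe7; h7: attacked by Nf6; f8: attacked by Ng6; h8: attacked by Ng6.
Legal moves for Black: none.
In check with no legal moves → checkmate.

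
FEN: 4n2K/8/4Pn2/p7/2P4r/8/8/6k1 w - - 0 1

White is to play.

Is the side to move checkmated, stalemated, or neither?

White to move; white king on h8.
In check: yes, from the black rook on h4.
King squares — g7: attacked by Ne8; h7: attacked by Rh4; g8: attacked by Nf6.
Legal moves for White: none.
In check with no legal moves → checkmate.

checkmate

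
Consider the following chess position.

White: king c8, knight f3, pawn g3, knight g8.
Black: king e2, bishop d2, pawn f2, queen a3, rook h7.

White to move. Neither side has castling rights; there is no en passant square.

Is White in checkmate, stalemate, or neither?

neither

White to move; white king on c8.
In check: no.
Legal moves for White: Ne7, Nh6, Nf6, Kd8, Kb8, Ng5, Ne5, Nh4, Nd4+, Nh2, Nxd2, Ng1+, Ne1, g4.
White has 14 legal moves and is not in check → neither.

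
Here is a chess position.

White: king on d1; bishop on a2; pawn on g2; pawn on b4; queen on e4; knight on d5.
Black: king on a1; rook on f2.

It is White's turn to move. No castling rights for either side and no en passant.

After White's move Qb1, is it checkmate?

yes

After Qb1: black king on a1; in check: yes, from the white queen on b1.
King squares — b1: attacked by Ba2; a2: attacked by Qb1; b2: attacked by Qb1.
Black has no legal moves → checkmate.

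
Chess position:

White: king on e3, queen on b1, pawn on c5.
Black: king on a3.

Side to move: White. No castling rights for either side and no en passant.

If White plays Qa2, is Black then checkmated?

After Qa2: black king on a3; in check: yes, from the white queen on a2.
Black has 2 legal replies: Kb4, Kxa2.
In check but a legal move exists → not checkmate.

no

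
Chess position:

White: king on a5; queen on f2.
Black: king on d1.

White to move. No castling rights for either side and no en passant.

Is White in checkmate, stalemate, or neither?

neither

White to move; white king on a5.
In check: no.
Legal moves for White include: Kb6, Ka6, Kb5, Kb4, Ka4, Qf8, Qf7, Qa7, Qf6, Qb6, Qf5, Qc5, Qh4, Qf4, Qd4+, Qg3, Qf3+, Qe3, ... (list truncated; more exist).
White has legal moves and is not in check → neither.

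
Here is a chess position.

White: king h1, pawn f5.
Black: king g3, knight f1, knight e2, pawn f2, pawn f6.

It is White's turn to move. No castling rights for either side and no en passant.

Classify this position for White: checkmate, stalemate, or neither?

stalemate

White to move; white king on h1.
In check: no.
King squares — g1: attacked by Ne2; g2: attacked by Kg3; h2: attacked by Nf1.
Legal moves for White: none.
Not in check and no legal moves → stalemate.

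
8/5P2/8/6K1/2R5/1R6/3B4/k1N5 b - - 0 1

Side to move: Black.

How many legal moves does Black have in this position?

Black to move; king on a1.
In check: no.
Legal moves: none.
Count: 0.

0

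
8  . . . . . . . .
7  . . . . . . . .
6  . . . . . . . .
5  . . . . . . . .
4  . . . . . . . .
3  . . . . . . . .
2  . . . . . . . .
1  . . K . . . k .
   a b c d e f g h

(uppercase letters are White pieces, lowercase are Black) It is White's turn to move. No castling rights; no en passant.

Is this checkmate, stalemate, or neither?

White to move; white king on c1.
In check: no.
Legal moves for White: Kd2, Kc2, Kb2, Kd1, Kb1.
White has 5 legal moves and is not in check → neither.

neither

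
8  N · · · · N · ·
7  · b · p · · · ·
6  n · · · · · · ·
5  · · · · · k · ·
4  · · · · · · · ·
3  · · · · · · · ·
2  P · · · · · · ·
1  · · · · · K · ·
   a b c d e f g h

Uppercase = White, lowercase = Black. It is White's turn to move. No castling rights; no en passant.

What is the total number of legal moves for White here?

12

White to move; king on f1.
In check: no.
Legal moves: Nh7, Nxd7, Ng6, Ne6, Nc7, Nb6, Kf2, Ke2, Kg1, Ke1, a3, a4.
Count: 12.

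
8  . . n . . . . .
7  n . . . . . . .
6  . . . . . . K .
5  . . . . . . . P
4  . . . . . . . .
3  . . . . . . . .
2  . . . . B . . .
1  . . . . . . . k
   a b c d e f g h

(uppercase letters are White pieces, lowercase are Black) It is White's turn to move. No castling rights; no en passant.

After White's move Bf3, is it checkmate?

After Bf3: black king on h1; in check: yes, from the white bishop on f3.
Black has 2 legal replies: Kh2, Kg1.
In check but a legal move exists → not checkmate.

no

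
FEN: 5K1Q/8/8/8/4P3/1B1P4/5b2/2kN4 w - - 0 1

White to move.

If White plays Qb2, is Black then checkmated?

yes

After Qb2: black king on c1; in check: yes, from the white queen on b2.
King squares — b1: attacked by Qb2; d1: attacked by Bb3; b2: attacked by Nd1; c2: attacked by Qb2; d2: attacked by Qb2.
Black has no legal moves → checkmate.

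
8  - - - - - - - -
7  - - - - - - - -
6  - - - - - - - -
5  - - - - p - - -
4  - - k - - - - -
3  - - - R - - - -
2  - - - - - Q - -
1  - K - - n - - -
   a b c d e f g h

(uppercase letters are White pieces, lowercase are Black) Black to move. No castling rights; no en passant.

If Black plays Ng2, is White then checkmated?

no

After Ng2: white king on b1; in check: no.
White is not in check, so this cannot be checkmate.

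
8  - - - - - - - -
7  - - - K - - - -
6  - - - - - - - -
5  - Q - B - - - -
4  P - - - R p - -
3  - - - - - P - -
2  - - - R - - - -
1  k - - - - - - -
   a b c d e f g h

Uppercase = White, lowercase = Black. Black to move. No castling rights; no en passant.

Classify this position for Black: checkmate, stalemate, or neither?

Black to move; black king on a1.
In check: no.
King squares — b1: attacked by Qb5; a2: attacked by Rd2; b2: attacked by Rd2.
Legal moves for Black: none.
Not in check and no legal moves → stalemate.

stalemate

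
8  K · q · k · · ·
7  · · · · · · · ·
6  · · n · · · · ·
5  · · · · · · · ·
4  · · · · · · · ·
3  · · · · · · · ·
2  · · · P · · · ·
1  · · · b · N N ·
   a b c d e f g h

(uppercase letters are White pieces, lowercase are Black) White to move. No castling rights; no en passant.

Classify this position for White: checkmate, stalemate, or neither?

White to move; white king on a8.
In check: yes, from the black queen on c8.
King squares — a7: attacked by Nc6; b7: attacked by Qc8; b8: attacked by Nc6.
Legal moves for White: none.
In check with no legal moves → checkmate.

checkmate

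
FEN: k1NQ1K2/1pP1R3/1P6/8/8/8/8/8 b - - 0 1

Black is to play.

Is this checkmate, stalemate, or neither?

stalemate

Black to move; black king on a8.
In check: no.
King squares — a7: attacked by Pb6; b7: own pawn; b8: attacked by Pc7.
Legal moves for Black: none.
Not in check and no legal moves → stalemate.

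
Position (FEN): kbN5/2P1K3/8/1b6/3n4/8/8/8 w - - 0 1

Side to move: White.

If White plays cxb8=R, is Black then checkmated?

After cxb8=R: black king on a8; in check: yes, from the white rook on b8.
Black has 1 legal reply: Kxb8.
In check but a legal move exists → not checkmate.

no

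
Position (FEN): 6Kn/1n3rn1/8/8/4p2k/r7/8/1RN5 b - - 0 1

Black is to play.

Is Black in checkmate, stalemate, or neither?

Black to move; black king on h4.
In check: no.
Legal moves for Black include: Ng6, Ne8, Ne6, Nh5, Nf5, Rf8+, Re7, Rd7, Rc7, Rf6, Rf5, Rf4, Rff3, Rf2, Rf1, Nd8, Nd6, Nc5, ... (list truncated; more exist).
Black has legal moves and is not in check → neither.

neither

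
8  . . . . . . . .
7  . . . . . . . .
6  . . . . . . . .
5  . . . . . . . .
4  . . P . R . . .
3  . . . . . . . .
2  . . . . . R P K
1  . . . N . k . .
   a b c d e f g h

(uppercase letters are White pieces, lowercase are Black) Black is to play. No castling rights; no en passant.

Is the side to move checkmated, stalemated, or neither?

checkmate

Black to move; black king on f1.
In check: yes, from the white rook on f2.
King squares — e1: attacked by Re4; g1: attacked by Kh2; e2: attacked by Rf2; f2: attacked by Nd1; g2: attacked by Rf2.
Legal moves for Black: none.
In check with no legal moves → checkmate.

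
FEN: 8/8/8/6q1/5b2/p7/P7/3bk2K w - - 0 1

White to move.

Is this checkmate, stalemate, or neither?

stalemate

White to move; white king on h1.
In check: no.
King squares — g1: attacked by Qg5; g2: attacked by Qg5; h2: attacked by Bf4.
Legal moves for White: none.
Not in check and no legal moves → stalemate.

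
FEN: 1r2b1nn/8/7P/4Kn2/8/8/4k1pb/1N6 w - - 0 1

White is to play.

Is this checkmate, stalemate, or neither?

White to move; white king on e5.
In check: yes, from the black bishop on h2.
Legal moves for White: Ke6, Kxf5, Kd5, Ke4.
White is in check but has 4 legal moves → neither.

neither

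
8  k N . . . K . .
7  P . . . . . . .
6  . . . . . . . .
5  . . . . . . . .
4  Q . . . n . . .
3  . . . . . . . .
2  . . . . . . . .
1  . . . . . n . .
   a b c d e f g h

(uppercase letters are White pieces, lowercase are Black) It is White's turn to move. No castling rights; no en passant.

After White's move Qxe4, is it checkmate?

no

After Qxe4: black king on a8; in check: yes, from the white queen on e4.
Black has 1 legal reply: Kxa7.
In check but a legal move exists → not checkmate.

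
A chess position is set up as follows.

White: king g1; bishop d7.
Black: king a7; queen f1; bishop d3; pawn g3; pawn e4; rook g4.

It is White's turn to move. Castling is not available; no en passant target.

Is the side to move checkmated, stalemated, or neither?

checkmate

White to move; white king on g1.
In check: yes, from the black queen on f1.
King squares — f1: attacked by Bd3; h1: attacked by Qf1; f2: attacked by Qf1; g2: attacked by Qf1; h2: attacked by Pg3.
Legal moves for White: none.
In check with no legal moves → checkmate.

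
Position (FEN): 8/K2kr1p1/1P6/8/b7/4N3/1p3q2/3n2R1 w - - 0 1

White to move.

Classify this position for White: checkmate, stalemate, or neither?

neither

White to move; white king on a7.
In check: no.
Legal moves for White include: Kb8, Ka8, Kb7, Ka6, Nf5, Nd5, Ng4, Nc4, Ng2, Nc2, Nf1, Nxd1, Rxg7, Rg6, Rg5, Rg4, Rg3, Rg2, ... (list truncated; more exist).
White has legal moves and is not in check → neither.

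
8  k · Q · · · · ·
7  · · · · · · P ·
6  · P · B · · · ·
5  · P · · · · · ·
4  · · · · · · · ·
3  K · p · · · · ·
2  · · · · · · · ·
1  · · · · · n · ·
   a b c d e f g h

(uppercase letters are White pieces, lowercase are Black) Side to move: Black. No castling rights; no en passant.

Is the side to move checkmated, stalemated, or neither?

Black to move; black king on a8.
In check: yes, from the white queen on c8.
King squares — a7: attacked by Pb6; b7: attacked by Qc8; b8: attacked by Bd6.
Legal moves for Black: none.
In check with no legal moves → checkmate.

checkmate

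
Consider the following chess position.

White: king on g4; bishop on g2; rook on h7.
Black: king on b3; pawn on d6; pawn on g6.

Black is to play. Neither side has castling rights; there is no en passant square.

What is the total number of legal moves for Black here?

10

Black to move; king on b3.
In check: no.
Legal moves: Kc4, Kb4, Ka4, Kc3, Ka3, Kc2, Kb2, Ka2, g5, d5.
Count: 10.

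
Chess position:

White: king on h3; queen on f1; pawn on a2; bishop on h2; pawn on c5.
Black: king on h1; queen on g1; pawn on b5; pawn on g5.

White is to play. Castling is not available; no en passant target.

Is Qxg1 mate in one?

After Qxg1: black king on h1; in check: yes, from the white queen on g1.
King squares — g1: attacked by Bh2; g2: attacked by Qg1; h2: attacked by Qg1.
Black has no legal moves → checkmate.

yes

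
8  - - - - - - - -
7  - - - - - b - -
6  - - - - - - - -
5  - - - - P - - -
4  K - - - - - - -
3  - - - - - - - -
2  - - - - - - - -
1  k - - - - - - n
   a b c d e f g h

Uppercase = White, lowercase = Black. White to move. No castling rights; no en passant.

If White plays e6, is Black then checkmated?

no

After e6: black king on a1; in check: no.
Black is not in check, so this cannot be checkmate.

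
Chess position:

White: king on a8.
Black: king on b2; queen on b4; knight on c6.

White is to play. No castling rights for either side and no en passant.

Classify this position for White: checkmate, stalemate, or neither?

stalemate

White to move; white king on a8.
In check: no.
King squares — a7: attacked by Nc6; b7: attacked by Qb4; b8: attacked by Qb4.
Legal moves for White: none.
Not in check and no legal moves → stalemate.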